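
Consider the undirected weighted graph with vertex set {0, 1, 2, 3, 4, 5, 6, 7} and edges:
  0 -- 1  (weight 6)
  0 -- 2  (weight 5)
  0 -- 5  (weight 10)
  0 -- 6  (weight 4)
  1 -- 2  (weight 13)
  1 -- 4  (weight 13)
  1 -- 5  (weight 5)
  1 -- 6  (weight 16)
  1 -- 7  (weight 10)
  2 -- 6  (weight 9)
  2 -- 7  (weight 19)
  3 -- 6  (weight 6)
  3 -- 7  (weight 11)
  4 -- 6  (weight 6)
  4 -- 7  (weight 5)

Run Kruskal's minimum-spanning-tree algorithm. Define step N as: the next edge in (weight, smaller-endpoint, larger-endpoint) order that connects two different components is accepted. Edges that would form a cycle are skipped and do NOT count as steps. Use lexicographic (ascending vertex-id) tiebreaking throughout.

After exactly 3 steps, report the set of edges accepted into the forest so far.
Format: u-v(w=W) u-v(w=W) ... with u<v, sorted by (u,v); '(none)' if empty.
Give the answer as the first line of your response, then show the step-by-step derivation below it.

0-2(w=5) 0-6(w=4) 1-5(w=5)

step 1: add edge 0-6 (w=4); MST = {0-6(w=4)}
step 2: add edge 0-2 (w=5); MST = {0-2(w=5) 0-6(w=4)}
step 3: add edge 1-5 (w=5); MST = {0-2(w=5) 0-6(w=4) 1-5(w=5)}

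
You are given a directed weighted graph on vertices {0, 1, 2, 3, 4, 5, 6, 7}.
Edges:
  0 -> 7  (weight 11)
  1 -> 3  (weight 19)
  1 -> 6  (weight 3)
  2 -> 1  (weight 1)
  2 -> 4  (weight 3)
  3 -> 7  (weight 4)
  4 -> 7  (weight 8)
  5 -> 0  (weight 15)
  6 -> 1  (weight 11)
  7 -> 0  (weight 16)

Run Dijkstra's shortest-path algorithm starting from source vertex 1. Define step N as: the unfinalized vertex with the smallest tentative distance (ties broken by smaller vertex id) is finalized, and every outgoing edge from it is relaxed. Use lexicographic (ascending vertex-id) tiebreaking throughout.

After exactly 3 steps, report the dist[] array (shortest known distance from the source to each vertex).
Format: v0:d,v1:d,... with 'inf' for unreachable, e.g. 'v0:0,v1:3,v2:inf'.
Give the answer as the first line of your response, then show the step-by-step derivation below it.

v0:inf,v1:0,v2:inf,v3:19,v4:inf,v5:inf,v6:3,v7:23

step 1: dist = v0:inf,v1:0,v2:inf,v3:19,v4:inf,v5:inf,v6:3,v7:inf
step 2: dist = v0:inf,v1:0,v2:inf,v3:19,v4:inf,v5:inf,v6:3,v7:inf
step 3: dist = v0:inf,v1:0,v2:inf,v3:19,v4:inf,v5:inf,v6:3,v7:23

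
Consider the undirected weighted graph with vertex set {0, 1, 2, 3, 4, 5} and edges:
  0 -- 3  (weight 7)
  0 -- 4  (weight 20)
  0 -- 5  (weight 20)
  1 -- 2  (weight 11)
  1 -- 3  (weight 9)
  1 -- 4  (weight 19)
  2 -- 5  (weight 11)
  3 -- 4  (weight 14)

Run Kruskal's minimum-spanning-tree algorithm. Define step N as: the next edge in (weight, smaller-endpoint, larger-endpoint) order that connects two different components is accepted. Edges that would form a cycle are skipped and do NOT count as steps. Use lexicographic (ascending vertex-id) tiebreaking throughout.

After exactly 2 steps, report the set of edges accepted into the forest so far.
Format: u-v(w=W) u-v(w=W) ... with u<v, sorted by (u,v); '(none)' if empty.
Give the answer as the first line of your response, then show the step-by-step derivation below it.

0-3(w=7) 1-3(w=9)

step 1: add edge 0-3 (w=7); MST = {0-3(w=7)}
step 2: add edge 1-3 (w=9); MST = {0-3(w=7) 1-3(w=9)}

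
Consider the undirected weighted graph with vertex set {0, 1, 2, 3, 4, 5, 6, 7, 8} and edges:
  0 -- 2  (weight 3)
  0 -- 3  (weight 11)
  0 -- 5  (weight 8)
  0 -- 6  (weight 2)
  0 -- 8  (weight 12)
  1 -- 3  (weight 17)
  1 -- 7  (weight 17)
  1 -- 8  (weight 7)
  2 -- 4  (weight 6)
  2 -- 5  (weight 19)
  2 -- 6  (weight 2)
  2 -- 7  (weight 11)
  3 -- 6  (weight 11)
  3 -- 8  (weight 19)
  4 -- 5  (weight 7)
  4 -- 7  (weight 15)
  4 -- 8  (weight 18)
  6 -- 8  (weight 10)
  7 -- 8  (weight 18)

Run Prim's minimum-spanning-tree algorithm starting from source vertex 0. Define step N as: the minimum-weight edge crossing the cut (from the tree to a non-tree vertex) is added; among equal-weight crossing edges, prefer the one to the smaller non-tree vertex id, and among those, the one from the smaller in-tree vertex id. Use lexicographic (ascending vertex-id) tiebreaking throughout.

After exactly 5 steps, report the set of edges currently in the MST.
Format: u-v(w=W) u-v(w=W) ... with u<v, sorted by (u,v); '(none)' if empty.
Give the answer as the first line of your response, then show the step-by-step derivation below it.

0-6(w=2) 2-4(w=6) 2-6(w=2) 4-5(w=7) 6-8(w=10)

step 1: add edge 0-6 (w=2); MST = {0-6(w=2)}
step 2: add edge 2-6 (w=2); MST = {0-6(w=2) 2-6(w=2)}
step 3: add edge 2-4 (w=6); MST = {0-6(w=2) 2-4(w=6) 2-6(w=2)}
step 4: add edge 4-5 (w=7); MST = {0-6(w=2) 2-4(w=6) 2-6(w=2) 4-5(w=7)}
step 5: add edge 6-8 (w=10); MST = {0-6(w=2) 2-4(w=6) 2-6(w=2) 4-5(w=7) 6-8(w=10)}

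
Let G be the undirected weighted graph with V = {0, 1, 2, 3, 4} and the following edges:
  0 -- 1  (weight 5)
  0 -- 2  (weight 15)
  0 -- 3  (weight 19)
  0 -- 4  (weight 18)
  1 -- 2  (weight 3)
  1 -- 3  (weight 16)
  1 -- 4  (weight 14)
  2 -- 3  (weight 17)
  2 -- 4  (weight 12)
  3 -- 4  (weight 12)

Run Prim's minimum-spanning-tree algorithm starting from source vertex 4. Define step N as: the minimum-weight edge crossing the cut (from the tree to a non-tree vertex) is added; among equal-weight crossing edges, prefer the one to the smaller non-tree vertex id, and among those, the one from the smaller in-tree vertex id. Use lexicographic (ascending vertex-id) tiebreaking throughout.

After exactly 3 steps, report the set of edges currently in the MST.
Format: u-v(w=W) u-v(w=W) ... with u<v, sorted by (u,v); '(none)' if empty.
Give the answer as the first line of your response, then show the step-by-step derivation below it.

0-1(w=5) 1-2(w=3) 2-4(w=12)

step 1: add edge 2-4 (w=12); MST = {2-4(w=12)}
step 2: add edge 1-2 (w=3); MST = {1-2(w=3) 2-4(w=12)}
step 3: add edge 0-1 (w=5); MST = {0-1(w=5) 1-2(w=3) 2-4(w=12)}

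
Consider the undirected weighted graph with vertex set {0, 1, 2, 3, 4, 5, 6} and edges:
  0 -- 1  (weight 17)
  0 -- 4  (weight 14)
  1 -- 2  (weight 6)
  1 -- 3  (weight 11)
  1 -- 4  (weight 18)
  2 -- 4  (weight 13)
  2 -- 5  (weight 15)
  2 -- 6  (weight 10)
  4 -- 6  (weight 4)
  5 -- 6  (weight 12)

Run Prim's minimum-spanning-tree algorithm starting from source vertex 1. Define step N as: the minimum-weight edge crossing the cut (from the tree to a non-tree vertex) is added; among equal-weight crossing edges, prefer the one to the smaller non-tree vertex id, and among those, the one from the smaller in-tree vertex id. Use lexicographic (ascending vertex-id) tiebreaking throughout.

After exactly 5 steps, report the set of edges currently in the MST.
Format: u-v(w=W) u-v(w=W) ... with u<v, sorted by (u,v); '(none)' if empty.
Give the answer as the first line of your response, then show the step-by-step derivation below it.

1-2(w=6) 1-3(w=11) 2-6(w=10) 4-6(w=4) 5-6(w=12)

step 1: add edge 1-2 (w=6); MST = {1-2(w=6)}
step 2: add edge 2-6 (w=10); MST = {1-2(w=6) 2-6(w=10)}
step 3: add edge 4-6 (w=4); MST = {1-2(w=6) 2-6(w=10) 4-6(w=4)}
step 4: add edge 1-3 (w=11); MST = {1-2(w=6) 1-3(w=11) 2-6(w=10) 4-6(w=4)}
step 5: add edge 5-6 (w=12); MST = {1-2(w=6) 1-3(w=11) 2-6(w=10) 4-6(w=4) 5-6(w=12)}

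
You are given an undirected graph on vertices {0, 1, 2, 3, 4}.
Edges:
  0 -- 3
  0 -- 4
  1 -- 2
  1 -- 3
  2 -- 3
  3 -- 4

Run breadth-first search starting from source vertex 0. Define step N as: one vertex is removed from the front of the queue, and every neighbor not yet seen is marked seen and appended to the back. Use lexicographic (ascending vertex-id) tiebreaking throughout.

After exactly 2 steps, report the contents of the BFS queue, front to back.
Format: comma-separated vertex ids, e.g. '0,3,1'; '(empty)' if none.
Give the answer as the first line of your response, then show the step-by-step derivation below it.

4,1,2

step 1: dequeue 0; queue=[3,4]; order=0
step 2: dequeue 3; queue=[4,1,2]; order=0,3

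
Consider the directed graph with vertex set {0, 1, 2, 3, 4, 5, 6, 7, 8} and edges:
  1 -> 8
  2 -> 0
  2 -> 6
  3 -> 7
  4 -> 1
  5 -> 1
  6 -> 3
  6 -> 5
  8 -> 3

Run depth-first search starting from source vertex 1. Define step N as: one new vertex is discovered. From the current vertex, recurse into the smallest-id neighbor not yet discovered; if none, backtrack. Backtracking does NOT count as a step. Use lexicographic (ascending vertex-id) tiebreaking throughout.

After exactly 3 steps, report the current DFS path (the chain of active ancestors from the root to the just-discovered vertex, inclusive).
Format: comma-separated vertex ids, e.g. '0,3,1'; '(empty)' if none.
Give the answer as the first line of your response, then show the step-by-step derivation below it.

1,8,3

step 1: discover 1; path=1; order=1
step 2: discover 8; path=1>8; order=1,8
step 3: discover 3; path=1>8>3; order=1,8,3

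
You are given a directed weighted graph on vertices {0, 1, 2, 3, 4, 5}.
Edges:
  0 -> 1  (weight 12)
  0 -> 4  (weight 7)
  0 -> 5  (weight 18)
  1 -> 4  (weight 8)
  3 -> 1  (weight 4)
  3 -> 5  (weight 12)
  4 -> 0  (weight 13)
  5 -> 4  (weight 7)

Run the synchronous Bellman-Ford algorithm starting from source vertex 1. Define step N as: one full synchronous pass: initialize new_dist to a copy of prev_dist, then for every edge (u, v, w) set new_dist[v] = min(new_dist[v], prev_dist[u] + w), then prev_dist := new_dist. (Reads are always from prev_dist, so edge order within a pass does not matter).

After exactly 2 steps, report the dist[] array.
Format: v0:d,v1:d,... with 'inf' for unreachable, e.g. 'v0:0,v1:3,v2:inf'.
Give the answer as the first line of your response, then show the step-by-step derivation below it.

v0:21,v1:0,v2:inf,v3:inf,v4:8,v5:inf

step 1: dist = v0:inf,v1:0,v2:inf,v3:inf,v4:8,v5:inf
step 2: dist = v0:21,v1:0,v2:inf,v3:inf,v4:8,v5:inf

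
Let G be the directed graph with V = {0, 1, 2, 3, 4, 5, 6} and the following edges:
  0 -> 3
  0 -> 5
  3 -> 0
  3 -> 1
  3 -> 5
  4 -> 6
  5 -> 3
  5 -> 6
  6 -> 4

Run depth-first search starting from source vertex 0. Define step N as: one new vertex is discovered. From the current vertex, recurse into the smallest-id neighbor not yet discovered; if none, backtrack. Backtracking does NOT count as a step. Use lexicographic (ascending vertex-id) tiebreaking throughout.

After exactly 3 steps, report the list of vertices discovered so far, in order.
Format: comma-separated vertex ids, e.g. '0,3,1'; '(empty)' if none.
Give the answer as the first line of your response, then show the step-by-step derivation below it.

0,3,1

step 1: discover 0; path=0; order=0
step 2: discover 3; path=0>3; order=0,3
step 3: discover 1; path=0>3>1; order=0,3,1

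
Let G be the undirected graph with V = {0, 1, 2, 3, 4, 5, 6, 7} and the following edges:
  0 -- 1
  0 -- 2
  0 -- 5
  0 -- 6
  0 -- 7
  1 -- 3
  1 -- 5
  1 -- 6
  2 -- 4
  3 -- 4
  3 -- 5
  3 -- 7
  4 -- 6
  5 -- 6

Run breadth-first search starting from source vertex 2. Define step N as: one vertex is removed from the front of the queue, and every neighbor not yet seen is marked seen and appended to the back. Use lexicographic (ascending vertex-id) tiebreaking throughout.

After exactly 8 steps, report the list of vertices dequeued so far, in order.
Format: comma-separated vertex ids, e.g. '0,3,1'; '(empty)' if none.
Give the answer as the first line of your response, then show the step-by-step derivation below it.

2,0,4,1,5,6,7,3

step 1: dequeue 2; queue=[0,4]; order=2
step 2: dequeue 0; queue=[4,1,5,6,7]; order=2,0
step 3: dequeue 4; queue=[1,5,6,7,3]; order=2,0,4
step 4: dequeue 1; queue=[5,6,7,3]; order=2,0,4,1
step 5: dequeue 5; queue=[6,7,3]; order=2,0,4,1,5
step 6: dequeue 6; queue=[7,3]; order=2,0,4,1,5,6
step 7: dequeue 7; queue=[3]; order=2,0,4,1,5,6,7
step 8: dequeue 3; queue=[(empty)]; order=2,0,4,1,5,6,7,3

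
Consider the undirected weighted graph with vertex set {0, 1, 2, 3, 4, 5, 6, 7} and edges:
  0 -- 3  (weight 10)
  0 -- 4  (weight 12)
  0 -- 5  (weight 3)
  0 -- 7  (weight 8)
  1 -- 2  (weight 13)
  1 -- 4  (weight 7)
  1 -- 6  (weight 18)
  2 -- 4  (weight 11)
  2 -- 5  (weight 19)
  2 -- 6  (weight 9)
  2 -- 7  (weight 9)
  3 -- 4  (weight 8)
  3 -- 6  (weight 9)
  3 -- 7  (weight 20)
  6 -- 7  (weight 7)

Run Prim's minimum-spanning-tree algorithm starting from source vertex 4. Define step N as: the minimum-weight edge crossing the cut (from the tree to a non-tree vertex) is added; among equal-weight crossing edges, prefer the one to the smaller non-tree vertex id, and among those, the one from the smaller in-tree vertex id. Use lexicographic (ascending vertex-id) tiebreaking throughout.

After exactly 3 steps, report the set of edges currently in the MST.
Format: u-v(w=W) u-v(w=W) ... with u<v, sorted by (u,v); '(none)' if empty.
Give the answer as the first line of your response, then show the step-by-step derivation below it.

1-4(w=7) 3-4(w=8) 3-6(w=9)

step 1: add edge 1-4 (w=7); MST = {1-4(w=7)}
step 2: add edge 3-4 (w=8); MST = {1-4(w=7) 3-4(w=8)}
step 3: add edge 3-6 (w=9); MST = {1-4(w=7) 3-4(w=8) 3-6(w=9)}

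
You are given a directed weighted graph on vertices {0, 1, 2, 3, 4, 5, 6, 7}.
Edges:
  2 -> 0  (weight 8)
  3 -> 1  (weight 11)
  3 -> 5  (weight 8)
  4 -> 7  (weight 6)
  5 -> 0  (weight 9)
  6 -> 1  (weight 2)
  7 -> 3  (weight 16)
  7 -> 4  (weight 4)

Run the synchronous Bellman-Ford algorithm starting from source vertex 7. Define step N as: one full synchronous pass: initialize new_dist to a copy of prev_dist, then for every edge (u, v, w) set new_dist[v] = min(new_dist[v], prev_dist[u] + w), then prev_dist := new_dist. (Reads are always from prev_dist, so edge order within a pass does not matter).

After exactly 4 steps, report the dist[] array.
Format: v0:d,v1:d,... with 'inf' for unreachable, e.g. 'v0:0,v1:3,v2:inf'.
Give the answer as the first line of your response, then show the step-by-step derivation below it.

v0:33,v1:27,v2:inf,v3:16,v4:4,v5:24,v6:inf,v7:0

step 1: dist = v0:inf,v1:inf,v2:inf,v3:16,v4:4,v5:inf,v6:inf,v7:0
step 2: dist = v0:inf,v1:27,v2:inf,v3:16,v4:4,v5:24,v6:inf,v7:0
step 3: dist = v0:33,v1:27,v2:inf,v3:16,v4:4,v5:24,v6:inf,v7:0
step 4: dist = v0:33,v1:27,v2:inf,v3:16,v4:4,v5:24,v6:inf,v7:0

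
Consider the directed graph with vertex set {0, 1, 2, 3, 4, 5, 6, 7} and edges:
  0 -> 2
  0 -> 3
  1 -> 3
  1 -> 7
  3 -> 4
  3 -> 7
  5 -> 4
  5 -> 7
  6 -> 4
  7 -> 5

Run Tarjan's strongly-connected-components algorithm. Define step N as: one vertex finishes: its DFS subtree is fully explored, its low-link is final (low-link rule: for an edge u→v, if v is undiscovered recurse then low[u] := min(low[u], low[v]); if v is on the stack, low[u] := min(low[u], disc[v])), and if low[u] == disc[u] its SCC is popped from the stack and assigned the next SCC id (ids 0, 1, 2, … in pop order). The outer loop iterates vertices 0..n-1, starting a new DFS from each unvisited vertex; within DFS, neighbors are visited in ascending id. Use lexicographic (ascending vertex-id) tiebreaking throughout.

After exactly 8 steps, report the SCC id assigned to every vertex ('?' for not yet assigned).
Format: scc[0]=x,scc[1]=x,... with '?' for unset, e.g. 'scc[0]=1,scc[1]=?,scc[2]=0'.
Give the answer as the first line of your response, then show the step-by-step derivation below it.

scc[0]=4,scc[1]=5,scc[2]=0,scc[3]=3,scc[4]=1,scc[5]=2,scc[6]=6,scc[7]=2

step 1: low=(low[0]=0,low[1]=?,low[2]=1,low[3]=?,low[4]=?,low[5]=?,low[6]=?,low[7]=?); scc=(scc[0]=?,scc[1]=?,scc[2]=0,scc[3]=?,scc[4]=?,scc[5]=?,scc[6]=?,scc[7]=?)
step 2: low=(low[0]=0,low[1]=?,low[2]=1,low[3]=2,low[4]=3,low[5]=?,low[6]=?,low[7]=?); scc=(scc[0]=?,scc[1]=?,scc[2]=0,scc[3]=?,scc[4]=1,scc[5]=?,scc[6]=?,scc[7]=?)
step 3: low=(low[0]=0,low[1]=?,low[2]=1,low[3]=2,low[4]=3,low[5]=4,low[6]=?,low[7]=4); scc=(scc[0]=?,scc[1]=?,scc[2]=0,scc[3]=?,scc[4]=1,scc[5]=?,scc[6]=?,scc[7]=?)
step 4: low=(low[0]=0,low[1]=?,low[2]=1,low[3]=2,low[4]=3,low[5]=4,low[6]=?,low[7]=4); scc=(scc[0]=?,scc[1]=?,scc[2]=0,scc[3]=?,scc[4]=1,scc[5]=2,scc[6]=?,scc[7]=2)
step 5: low=(low[0]=0,low[1]=?,low[2]=1,low[3]=2,low[4]=3,low[5]=4,low[6]=?,low[7]=4); scc=(scc[0]=?,scc[1]=?,scc[2]=0,scc[3]=3,scc[4]=1,scc[5]=2,scc[6]=?,scc[7]=2)
step 6: low=(low[0]=0,low[1]=?,low[2]=1,low[3]=2,low[4]=3,low[5]=4,low[6]=?,low[7]=4); scc=(scc[0]=4,scc[1]=?,scc[2]=0,scc[3]=3,scc[4]=1,scc[5]=2,scc[6]=?,scc[7]=2)
step 7: low=(low[0]=0,low[1]=6,low[2]=1,low[3]=2,low[4]=3,low[5]=4,low[6]=?,low[7]=4); scc=(scc[0]=4,scc[1]=5,scc[2]=0,scc[3]=3,scc[4]=1,scc[5]=2,scc[6]=?,scc[7]=2)
step 8: low=(low[0]=0,low[1]=6,low[2]=1,low[3]=2,low[4]=3,low[5]=4,low[6]=7,low[7]=4); scc=(scc[0]=4,scc[1]=5,scc[2]=0,scc[3]=3,scc[4]=1,scc[5]=2,scc[6]=6,scc[7]=2)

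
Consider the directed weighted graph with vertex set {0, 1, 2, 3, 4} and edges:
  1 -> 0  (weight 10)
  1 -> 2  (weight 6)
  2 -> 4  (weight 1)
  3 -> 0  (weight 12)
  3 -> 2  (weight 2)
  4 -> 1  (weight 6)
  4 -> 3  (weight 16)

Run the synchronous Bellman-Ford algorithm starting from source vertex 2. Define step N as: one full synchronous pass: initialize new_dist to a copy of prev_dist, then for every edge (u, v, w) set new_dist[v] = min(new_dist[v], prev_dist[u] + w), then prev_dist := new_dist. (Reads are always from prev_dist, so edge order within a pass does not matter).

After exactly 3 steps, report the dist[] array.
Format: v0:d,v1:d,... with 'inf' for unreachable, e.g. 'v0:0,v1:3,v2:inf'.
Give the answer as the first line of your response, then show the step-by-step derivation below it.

v0:17,v1:7,v2:0,v3:17,v4:1

step 1: dist = v0:inf,v1:inf,v2:0,v3:inf,v4:1
step 2: dist = v0:inf,v1:7,v2:0,v3:17,v4:1
step 3: dist = v0:17,v1:7,v2:0,v3:17,v4:1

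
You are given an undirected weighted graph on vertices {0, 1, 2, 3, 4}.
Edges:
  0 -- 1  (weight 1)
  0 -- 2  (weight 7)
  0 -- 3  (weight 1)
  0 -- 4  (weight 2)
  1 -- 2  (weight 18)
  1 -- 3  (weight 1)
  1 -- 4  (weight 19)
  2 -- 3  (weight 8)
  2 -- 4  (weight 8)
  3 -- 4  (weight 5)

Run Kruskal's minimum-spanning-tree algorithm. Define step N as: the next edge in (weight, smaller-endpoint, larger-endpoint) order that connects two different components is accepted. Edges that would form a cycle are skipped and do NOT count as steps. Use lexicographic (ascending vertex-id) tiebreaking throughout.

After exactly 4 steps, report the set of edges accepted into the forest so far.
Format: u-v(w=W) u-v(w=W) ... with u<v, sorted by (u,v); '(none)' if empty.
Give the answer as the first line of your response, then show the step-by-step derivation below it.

0-1(w=1) 0-2(w=7) 0-3(w=1) 0-4(w=2)

step 1: add edge 0-1 (w=1); MST = {0-1(w=1)}
step 2: add edge 0-3 (w=1); MST = {0-1(w=1) 0-3(w=1)}
step 3: add edge 0-4 (w=2); MST = {0-1(w=1) 0-3(w=1) 0-4(w=2)}
step 4: add edge 0-2 (w=7); MST = {0-1(w=1) 0-2(w=7) 0-3(w=1) 0-4(w=2)}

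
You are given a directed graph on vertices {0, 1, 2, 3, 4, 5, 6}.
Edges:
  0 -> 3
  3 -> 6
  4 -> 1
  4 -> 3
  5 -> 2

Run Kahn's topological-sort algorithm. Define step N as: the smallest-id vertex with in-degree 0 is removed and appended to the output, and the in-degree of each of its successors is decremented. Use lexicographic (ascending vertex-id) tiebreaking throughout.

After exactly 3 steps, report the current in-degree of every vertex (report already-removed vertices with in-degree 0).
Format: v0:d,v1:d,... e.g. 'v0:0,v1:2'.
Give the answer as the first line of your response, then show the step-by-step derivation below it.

v0:0,v1:0,v2:1,v3:0,v4:0,v5:0,v6:1

step 1: output 0; order=[0]; indeg=(0,1,1,1,0,0,1)
step 2: output 4; order=[0,4]; indeg=(0,0,1,0,0,0,1)
step 3: output 1; order=[0,4,1]; indeg=(0,0,1,0,0,0,1)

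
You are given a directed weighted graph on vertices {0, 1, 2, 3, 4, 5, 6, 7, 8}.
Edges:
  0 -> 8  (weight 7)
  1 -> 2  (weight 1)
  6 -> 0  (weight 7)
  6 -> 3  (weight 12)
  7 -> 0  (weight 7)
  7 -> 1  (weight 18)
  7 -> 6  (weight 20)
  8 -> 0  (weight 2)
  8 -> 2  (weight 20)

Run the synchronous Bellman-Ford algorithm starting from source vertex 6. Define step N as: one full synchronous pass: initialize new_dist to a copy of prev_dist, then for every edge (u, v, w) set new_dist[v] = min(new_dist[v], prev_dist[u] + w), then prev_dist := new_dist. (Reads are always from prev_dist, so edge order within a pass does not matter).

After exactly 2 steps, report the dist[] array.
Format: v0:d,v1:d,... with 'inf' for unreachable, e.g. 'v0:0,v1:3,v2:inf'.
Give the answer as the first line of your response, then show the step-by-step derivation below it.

v0:7,v1:inf,v2:inf,v3:12,v4:inf,v5:inf,v6:0,v7:inf,v8:14

step 1: dist = v0:7,v1:inf,v2:inf,v3:12,v4:inf,v5:inf,v6:0,v7:inf,v8:inf
step 2: dist = v0:7,v1:inf,v2:inf,v3:12,v4:inf,v5:inf,v6:0,v7:inf,v8:14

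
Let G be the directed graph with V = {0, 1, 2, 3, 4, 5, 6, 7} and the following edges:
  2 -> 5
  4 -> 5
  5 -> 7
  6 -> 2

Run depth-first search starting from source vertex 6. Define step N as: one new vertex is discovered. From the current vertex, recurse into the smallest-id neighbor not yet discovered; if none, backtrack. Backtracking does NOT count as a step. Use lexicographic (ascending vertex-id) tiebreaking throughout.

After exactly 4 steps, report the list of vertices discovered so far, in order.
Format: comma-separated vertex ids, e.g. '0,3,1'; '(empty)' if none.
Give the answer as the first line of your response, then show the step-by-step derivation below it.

6,2,5,7

step 1: discover 6; path=6; order=6
step 2: discover 2; path=6>2; order=6,2
step 3: discover 5; path=6>2>5; order=6,2,5
step 4: discover 7; path=6>2>5>7; order=6,2,5,7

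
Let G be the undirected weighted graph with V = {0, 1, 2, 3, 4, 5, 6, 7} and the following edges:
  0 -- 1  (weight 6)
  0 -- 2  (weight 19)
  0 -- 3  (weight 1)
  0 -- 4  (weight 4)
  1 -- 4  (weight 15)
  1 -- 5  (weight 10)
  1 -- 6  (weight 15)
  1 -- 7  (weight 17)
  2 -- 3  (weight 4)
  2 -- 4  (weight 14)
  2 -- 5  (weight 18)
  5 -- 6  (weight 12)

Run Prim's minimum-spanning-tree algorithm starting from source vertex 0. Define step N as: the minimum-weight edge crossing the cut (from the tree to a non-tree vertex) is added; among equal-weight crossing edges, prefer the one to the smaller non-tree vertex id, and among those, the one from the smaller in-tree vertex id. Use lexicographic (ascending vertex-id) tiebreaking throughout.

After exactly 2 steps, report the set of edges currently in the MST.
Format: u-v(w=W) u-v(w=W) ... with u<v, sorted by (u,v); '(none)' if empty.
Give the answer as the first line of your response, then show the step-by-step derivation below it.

0-3(w=1) 2-3(w=4)

step 1: add edge 0-3 (w=1); MST = {0-3(w=1)}
step 2: add edge 2-3 (w=4); MST = {0-3(w=1) 2-3(w=4)}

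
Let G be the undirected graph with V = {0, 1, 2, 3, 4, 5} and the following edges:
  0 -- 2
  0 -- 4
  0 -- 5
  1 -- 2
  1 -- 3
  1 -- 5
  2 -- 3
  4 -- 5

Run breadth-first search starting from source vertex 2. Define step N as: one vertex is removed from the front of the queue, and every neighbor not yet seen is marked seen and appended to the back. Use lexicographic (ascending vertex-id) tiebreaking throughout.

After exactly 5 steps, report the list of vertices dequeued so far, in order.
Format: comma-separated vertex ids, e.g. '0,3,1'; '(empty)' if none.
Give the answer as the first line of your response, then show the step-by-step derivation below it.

2,0,1,3,4

step 1: dequeue 2; queue=[0,1,3]; order=2
step 2: dequeue 0; queue=[1,3,4,5]; order=2,0
step 3: dequeue 1; queue=[3,4,5]; order=2,0,1
step 4: dequeue 3; queue=[4,5]; order=2,0,1,3
step 5: dequeue 4; queue=[5]; order=2,0,1,3,4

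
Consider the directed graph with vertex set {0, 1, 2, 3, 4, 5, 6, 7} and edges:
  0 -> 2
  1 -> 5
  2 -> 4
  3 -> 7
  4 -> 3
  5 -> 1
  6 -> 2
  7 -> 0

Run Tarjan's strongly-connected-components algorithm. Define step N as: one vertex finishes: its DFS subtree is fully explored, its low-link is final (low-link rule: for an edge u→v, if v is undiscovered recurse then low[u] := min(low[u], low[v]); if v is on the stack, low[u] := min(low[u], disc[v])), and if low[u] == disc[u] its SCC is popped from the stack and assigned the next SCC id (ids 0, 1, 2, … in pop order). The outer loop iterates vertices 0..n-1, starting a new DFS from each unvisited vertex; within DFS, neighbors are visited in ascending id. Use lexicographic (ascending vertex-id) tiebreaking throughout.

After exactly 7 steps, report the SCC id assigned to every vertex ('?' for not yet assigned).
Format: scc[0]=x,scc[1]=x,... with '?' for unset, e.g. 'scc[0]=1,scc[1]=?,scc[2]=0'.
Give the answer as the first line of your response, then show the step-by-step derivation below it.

scc[0]=0,scc[1]=1,scc[2]=0,scc[3]=0,scc[4]=0,scc[5]=1,scc[6]=?,scc[7]=0

step 1: low=(low[0]=0,low[1]=?,low[2]=1,low[3]=3,low[4]=2,low[5]=?,low[6]=?,low[7]=0); scc=(scc[0]=?,scc[1]=?,scc[2]=?,scc[3]=?,scc[4]=?,scc[5]=?,scc[6]=?,scc[7]=?)
step 2: low=(low[0]=0,low[1]=?,low[2]=1,low[3]=0,low[4]=2,low[5]=?,low[6]=?,low[7]=0); scc=(scc[0]=?,scc[1]=?,scc[2]=?,scc[3]=?,scc[4]=?,scc[5]=?,scc[6]=?,scc[7]=?)
step 3: low=(low[0]=0,low[1]=?,low[2]=1,low[3]=0,low[4]=0,low[5]=?,low[6]=?,low[7]=0); scc=(scc[0]=?,scc[1]=?,scc[2]=?,scc[3]=?,scc[4]=?,scc[5]=?,scc[6]=?,scc[7]=?)
step 4: low=(low[0]=0,low[1]=?,low[2]=0,low[3]=0,low[4]=0,low[5]=?,low[6]=?,low[7]=0); scc=(scc[0]=?,scc[1]=?,scc[2]=?,scc[3]=?,scc[4]=?,scc[5]=?,scc[6]=?,scc[7]=?)
step 5: low=(low[0]=0,low[1]=?,low[2]=0,low[3]=0,low[4]=0,low[5]=?,low[6]=?,low[7]=0); scc=(scc[0]=0,scc[1]=?,scc[2]=0,scc[3]=0,scc[4]=0,scc[5]=?,scc[6]=?,scc[7]=0)
step 6: low=(low[0]=0,low[1]=5,low[2]=0,low[3]=0,low[4]=0,low[5]=5,low[6]=?,low[7]=0); scc=(scc[0]=0,scc[1]=?,scc[2]=0,scc[3]=0,scc[4]=0,scc[5]=?,scc[6]=?,scc[7]=0)
step 7: low=(low[0]=0,low[1]=5,low[2]=0,low[3]=0,low[4]=0,low[5]=5,low[6]=?,low[7]=0); scc=(scc[0]=0,scc[1]=1,scc[2]=0,scc[3]=0,scc[4]=0,scc[5]=1,scc[6]=?,scc[7]=0)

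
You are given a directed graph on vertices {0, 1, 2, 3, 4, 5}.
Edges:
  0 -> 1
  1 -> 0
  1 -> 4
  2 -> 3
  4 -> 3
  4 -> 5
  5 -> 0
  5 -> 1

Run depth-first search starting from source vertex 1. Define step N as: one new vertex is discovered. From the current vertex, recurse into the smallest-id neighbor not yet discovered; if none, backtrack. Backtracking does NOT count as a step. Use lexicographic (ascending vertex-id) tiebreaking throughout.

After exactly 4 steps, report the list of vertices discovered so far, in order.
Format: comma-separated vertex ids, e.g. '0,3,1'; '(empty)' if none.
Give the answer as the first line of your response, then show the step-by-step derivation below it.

1,0,4,3

step 1: discover 1; path=1; order=1
step 2: discover 0; path=1>0; order=1,0
step 3: discover 4; path=1>4; order=1,0,4
step 4: discover 3; path=1>4>3; order=1,0,4,3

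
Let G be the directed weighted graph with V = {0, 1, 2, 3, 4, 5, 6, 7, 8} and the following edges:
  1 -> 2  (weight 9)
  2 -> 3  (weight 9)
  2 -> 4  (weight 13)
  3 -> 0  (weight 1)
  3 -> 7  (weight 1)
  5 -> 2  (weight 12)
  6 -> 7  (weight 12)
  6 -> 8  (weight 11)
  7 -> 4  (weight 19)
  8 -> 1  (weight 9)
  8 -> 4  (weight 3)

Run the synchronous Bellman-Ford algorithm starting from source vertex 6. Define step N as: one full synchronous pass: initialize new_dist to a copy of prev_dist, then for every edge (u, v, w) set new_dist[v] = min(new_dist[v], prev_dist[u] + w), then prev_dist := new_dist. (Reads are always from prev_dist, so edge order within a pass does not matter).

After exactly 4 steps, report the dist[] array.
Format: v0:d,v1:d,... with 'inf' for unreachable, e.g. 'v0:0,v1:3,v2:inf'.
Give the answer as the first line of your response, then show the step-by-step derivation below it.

v0:inf,v1:20,v2:29,v3:38,v4:14,v5:inf,v6:0,v7:12,v8:11

step 1: dist = v0:inf,v1:inf,v2:inf,v3:inf,v4:inf,v5:inf,v6:0,v7:12,v8:11
step 2: dist = v0:inf,v1:20,v2:inf,v3:inf,v4:14,v5:inf,v6:0,v7:12,v8:11
step 3: dist = v0:inf,v1:20,v2:29,v3:inf,v4:14,v5:inf,v6:0,v7:12,v8:11
step 4: dist = v0:inf,v1:20,v2:29,v3:38,v4:14,v5:inf,v6:0,v7:12,v8:11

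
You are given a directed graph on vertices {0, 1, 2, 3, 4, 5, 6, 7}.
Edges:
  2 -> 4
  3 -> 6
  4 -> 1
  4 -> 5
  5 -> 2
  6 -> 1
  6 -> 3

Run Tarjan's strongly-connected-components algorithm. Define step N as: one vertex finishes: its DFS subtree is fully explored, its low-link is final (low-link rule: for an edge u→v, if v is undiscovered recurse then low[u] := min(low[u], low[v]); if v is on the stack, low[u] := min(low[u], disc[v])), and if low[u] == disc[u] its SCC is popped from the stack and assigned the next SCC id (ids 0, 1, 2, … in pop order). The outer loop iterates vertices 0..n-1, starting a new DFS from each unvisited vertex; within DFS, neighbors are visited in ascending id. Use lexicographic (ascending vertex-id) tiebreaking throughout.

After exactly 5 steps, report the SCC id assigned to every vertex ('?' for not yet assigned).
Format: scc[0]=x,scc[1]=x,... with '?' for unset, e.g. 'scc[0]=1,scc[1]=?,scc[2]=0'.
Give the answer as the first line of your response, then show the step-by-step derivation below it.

scc[0]=0,scc[1]=1,scc[2]=2,scc[3]=?,scc[4]=2,scc[5]=2,scc[6]=?,scc[7]=?

step 1: low=(low[0]=0,low[1]=?,low[2]=?,low[3]=?,low[4]=?,low[5]=?,low[6]=?,low[7]=?); scc=(scc[0]=0,scc[1]=?,scc[2]=?,scc[3]=?,scc[4]=?,scc[5]=?,scc[6]=?,scc[7]=?)
step 2: low=(low[0]=0,low[1]=1,low[2]=?,low[3]=?,low[4]=?,low[5]=?,low[6]=?,low[7]=?); scc=(scc[0]=0,scc[1]=1,scc[2]=?,scc[3]=?,scc[4]=?,scc[5]=?,scc[6]=?,scc[7]=?)
step 3: low=(low[0]=0,low[1]=1,low[2]=2,low[3]=?,low[4]=3,low[5]=2,low[6]=?,low[7]=?); scc=(scc[0]=0,scc[1]=1,scc[2]=?,scc[3]=?,scc[4]=?,scc[5]=?,scc[6]=?,scc[7]=?)
step 4: low=(low[0]=0,low[1]=1,low[2]=2,low[3]=?,low[4]=2,low[5]=2,low[6]=?,low[7]=?); scc=(scc[0]=0,scc[1]=1,scc[2]=?,scc[3]=?,scc[4]=?,scc[5]=?,scc[6]=?,scc[7]=?)
step 5: low=(low[0]=0,low[1]=1,low[2]=2,low[3]=?,low[4]=2,low[5]=2,low[6]=?,low[7]=?); scc=(scc[0]=0,scc[1]=1,scc[2]=2,scc[3]=?,scc[4]=2,scc[5]=2,scc[6]=?,scc[7]=?)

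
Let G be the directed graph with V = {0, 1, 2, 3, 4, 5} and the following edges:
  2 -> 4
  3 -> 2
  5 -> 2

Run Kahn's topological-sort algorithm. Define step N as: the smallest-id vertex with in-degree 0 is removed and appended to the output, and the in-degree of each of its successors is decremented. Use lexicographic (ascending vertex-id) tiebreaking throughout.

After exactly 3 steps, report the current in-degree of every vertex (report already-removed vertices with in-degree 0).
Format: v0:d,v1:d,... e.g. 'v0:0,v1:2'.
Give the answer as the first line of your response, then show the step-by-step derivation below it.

v0:0,v1:0,v2:1,v3:0,v4:1,v5:0

step 1: output 0; order=[0]; indeg=(0,0,2,0,1,0)
step 2: output 1; order=[0,1]; indeg=(0,0,2,0,1,0)
step 3: output 3; order=[0,1,3]; indeg=(0,0,1,0,1,0)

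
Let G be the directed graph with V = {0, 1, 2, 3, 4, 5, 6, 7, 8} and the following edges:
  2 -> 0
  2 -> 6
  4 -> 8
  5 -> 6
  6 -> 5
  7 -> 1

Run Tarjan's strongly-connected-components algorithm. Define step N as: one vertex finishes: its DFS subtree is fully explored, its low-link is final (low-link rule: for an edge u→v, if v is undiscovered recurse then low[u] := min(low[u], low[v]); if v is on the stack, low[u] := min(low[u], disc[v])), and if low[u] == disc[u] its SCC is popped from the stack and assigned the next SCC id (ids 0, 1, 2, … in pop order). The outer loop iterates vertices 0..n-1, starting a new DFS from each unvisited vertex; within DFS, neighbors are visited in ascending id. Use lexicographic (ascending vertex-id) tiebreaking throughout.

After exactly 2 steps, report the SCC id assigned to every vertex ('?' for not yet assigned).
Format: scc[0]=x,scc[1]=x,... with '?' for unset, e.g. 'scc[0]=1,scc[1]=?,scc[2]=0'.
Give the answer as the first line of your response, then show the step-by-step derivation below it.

scc[0]=0,scc[1]=1,scc[2]=?,scc[3]=?,scc[4]=?,scc[5]=?,scc[6]=?,scc[7]=?,scc[8]=?

step 1: low=(low[0]=0,low[1]=?,low[2]=?,low[3]=?,low[4]=?,low[5]=?,low[6]=?,low[7]=?,low[8]=?); scc=(scc[0]=0,scc[1]=?,scc[2]=?,scc[3]=?,scc[4]=?,scc[5]=?,scc[6]=?,scc[7]=?,scc[8]=?)
step 2: low=(low[0]=0,low[1]=1,low[2]=?,low[3]=?,low[4]=?,low[5]=?,low[6]=?,low[7]=?,low[8]=?); scc=(scc[0]=0,scc[1]=1,scc[2]=?,scc[3]=?,scc[4]=?,scc[5]=?,scc[6]=?,scc[7]=?,scc[8]=?)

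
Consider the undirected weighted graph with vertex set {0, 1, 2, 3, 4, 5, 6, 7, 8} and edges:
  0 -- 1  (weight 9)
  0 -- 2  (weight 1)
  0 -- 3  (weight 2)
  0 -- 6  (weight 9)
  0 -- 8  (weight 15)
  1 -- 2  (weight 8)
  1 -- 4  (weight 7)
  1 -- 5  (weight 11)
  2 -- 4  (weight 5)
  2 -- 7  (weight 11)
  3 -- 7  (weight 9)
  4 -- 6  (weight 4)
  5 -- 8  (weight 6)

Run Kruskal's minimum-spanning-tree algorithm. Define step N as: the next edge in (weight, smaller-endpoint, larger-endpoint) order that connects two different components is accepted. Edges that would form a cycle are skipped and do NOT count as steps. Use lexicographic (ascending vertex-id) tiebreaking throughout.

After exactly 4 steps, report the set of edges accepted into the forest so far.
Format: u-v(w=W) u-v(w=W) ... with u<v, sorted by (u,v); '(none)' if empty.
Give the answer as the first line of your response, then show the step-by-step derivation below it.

0-2(w=1) 0-3(w=2) 2-4(w=5) 4-6(w=4)

step 1: add edge 0-2 (w=1); MST = {0-2(w=1)}
step 2: add edge 0-3 (w=2); MST = {0-2(w=1) 0-3(w=2)}
step 3: add edge 4-6 (w=4); MST = {0-2(w=1) 0-3(w=2) 4-6(w=4)}
step 4: add edge 2-4 (w=5); MST = {0-2(w=1) 0-3(w=2) 2-4(w=5) 4-6(w=4)}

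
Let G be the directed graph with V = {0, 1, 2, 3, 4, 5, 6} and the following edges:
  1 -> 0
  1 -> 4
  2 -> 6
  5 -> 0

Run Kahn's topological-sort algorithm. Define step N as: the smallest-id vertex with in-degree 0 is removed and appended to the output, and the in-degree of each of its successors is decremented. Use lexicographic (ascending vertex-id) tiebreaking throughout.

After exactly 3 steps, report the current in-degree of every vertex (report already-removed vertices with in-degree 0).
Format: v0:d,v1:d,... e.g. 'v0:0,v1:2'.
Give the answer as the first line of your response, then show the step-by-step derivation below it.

v0:1,v1:0,v2:0,v3:0,v4:0,v5:0,v6:0

step 1: output 1; order=[1]; indeg=(1,0,0,0,0,0,1)
step 2: output 2; order=[1,2]; indeg=(1,0,0,0,0,0,0)
step 3: output 3; order=[1,2,3]; indeg=(1,0,0,0,0,0,0)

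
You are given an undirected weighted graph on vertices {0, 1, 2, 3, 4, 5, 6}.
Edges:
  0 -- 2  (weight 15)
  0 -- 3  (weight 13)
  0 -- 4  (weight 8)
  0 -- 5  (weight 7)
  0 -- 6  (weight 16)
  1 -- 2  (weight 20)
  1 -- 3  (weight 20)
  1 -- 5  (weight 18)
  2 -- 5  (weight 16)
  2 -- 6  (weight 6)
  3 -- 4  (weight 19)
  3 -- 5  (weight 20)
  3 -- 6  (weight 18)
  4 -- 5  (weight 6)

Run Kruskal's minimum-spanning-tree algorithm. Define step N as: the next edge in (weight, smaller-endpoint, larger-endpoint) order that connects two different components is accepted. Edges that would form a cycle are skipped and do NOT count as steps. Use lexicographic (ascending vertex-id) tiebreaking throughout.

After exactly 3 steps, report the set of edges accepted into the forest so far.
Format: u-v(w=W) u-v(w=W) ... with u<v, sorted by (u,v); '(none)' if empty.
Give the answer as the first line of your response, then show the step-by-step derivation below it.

0-5(w=7) 2-6(w=6) 4-5(w=6)

step 1: add edge 2-6 (w=6); MST = {2-6(w=6)}
step 2: add edge 4-5 (w=6); MST = {2-6(w=6) 4-5(w=6)}
step 3: add edge 0-5 (w=7); MST = {0-5(w=7) 2-6(w=6) 4-5(w=6)}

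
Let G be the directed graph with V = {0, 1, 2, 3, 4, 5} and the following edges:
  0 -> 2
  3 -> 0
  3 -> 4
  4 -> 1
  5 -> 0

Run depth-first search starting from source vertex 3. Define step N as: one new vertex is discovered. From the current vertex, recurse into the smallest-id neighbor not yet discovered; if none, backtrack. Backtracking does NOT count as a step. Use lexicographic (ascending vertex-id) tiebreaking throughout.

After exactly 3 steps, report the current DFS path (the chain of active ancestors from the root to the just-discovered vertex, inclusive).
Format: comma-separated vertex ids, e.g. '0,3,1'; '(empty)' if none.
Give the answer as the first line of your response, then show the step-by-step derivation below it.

3,0,2

step 1: discover 3; path=3; order=3
step 2: discover 0; path=3>0; order=3,0
step 3: discover 2; path=3>0>2; order=3,0,2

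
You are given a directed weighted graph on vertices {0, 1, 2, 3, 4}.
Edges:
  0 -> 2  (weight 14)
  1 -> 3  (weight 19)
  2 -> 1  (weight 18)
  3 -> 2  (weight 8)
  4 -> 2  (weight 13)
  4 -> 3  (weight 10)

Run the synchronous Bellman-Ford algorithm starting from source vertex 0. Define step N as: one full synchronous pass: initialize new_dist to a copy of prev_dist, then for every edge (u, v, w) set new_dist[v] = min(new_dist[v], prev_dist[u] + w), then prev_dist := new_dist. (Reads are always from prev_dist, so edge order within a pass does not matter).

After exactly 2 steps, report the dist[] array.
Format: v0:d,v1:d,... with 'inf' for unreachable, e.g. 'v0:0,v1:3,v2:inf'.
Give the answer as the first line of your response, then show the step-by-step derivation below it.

v0:0,v1:32,v2:14,v3:inf,v4:inf

step 1: dist = v0:0,v1:inf,v2:14,v3:inf,v4:inf
step 2: dist = v0:0,v1:32,v2:14,v3:inf,v4:inf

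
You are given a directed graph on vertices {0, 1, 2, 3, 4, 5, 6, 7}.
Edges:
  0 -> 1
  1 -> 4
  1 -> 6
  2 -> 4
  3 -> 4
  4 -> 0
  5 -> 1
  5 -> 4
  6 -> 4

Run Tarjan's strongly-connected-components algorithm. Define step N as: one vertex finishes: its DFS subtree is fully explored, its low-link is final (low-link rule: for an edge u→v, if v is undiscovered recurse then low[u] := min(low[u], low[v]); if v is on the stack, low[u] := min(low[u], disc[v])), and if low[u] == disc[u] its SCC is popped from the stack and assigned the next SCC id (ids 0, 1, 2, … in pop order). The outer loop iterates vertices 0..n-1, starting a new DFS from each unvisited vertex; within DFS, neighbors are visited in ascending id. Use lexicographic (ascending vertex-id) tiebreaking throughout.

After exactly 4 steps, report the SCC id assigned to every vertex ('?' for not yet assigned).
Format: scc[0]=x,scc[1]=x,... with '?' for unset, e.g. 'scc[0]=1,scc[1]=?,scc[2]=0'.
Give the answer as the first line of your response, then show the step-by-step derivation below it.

scc[0]=0,scc[1]=0,scc[2]=?,scc[3]=?,scc[4]=0,scc[5]=?,scc[6]=0,scc[7]=?

step 1: low=(low[0]=0,low[1]=1,low[2]=?,low[3]=?,low[4]=0,low[5]=?,low[6]=?,low[7]=?); scc=(scc[0]=?,scc[1]=?,scc[2]=?,scc[3]=?,scc[4]=?,scc[5]=?,scc[6]=?,scc[7]=?)
step 2: low=(low[0]=0,low[1]=0,low[2]=?,low[3]=?,low[4]=0,low[5]=?,low[6]=2,low[7]=?); scc=(scc[0]=?,scc[1]=?,scc[2]=?,scc[3]=?,scc[4]=?,scc[5]=?,scc[6]=?,scc[7]=?)
step 3: low=(low[0]=0,low[1]=0,low[2]=?,low[3]=?,low[4]=0,low[5]=?,low[6]=2,low[7]=?); scc=(scc[0]=?,scc[1]=?,scc[2]=?,scc[3]=?,scc[4]=?,scc[5]=?,scc[6]=?,scc[7]=?)
step 4: low=(low[0]=0,low[1]=0,low[2]=?,low[3]=?,low[4]=0,low[5]=?,low[6]=2,low[7]=?); scc=(scc[0]=0,scc[1]=0,scc[2]=?,scc[3]=?,scc[4]=0,scc[5]=?,scc[6]=0,scc[7]=?)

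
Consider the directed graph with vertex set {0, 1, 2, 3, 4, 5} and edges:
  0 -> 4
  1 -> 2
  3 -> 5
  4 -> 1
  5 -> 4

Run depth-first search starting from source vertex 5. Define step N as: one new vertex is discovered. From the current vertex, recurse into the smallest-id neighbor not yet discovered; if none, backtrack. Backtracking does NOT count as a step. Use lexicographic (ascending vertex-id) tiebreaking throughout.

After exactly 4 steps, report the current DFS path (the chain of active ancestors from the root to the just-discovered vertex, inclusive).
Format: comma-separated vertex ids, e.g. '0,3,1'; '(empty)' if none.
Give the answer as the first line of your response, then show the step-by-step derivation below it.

5,4,1,2

step 1: discover 5; path=5; order=5
step 2: discover 4; path=5>4; order=5,4
step 3: discover 1; path=5>4>1; order=5,4,1
step 4: discover 2; path=5>4>1>2; order=5,4,1,2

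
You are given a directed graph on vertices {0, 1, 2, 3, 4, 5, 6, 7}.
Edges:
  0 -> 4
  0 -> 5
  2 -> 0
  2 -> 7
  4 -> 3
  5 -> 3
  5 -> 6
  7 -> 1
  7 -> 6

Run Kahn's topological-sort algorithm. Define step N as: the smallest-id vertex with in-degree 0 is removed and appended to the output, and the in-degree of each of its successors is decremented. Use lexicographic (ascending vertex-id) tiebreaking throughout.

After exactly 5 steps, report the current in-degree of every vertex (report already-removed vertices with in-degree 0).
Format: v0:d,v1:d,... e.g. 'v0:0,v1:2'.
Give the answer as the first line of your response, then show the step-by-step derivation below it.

v0:0,v1:1,v2:0,v3:0,v4:0,v5:0,v6:1,v7:0

step 1: output 2; order=[2]; indeg=(0,1,0,2,1,1,2,0)
step 2: output 0; order=[2,0]; indeg=(0,1,0,2,0,0,2,0)
step 3: output 4; order=[2,0,4]; indeg=(0,1,0,1,0,0,2,0)
step 4: output 5; order=[2,0,4,5]; indeg=(0,1,0,0,0,0,1,0)
step 5: output 3; order=[2,0,4,5,3]; indeg=(0,1,0,0,0,0,1,0)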